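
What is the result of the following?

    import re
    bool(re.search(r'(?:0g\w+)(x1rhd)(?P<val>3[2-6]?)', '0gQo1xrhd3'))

False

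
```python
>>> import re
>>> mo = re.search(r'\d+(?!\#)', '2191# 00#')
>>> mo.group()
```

Because the assertion is negative and zero-width, positions next to the forbidden text are skipped.
The match spans [0:3] → '219'.

'219'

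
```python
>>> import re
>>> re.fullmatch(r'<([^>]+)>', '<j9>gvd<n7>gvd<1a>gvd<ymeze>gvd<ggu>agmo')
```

None

`re.fullmatch` is like wrapping the pattern in `^…$` (in single-line mode).
Here the string isn't matched end-to-end, so the call returns None.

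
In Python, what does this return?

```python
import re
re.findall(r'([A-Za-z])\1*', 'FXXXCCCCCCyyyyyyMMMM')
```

`\1` is not a pattern — it's the concrete string captured by group 1, re-applied verbatim.
Matches: at [0:1] match 'F', group 1 = 'F'; at [1:4] match 'XXX', group 1 = 'X'; at [4:10] match 'CCCCCC', group 1 = 'C'; at [10:16] match 'yyyyyy', group 1 = 'y'; at [16:20] match 'MMMM', group 1 = 'M'.
One capturing group, so `findall` returns just the captured substring from each match — 5 in all.

['F', 'X', 'C', 'y', 'M']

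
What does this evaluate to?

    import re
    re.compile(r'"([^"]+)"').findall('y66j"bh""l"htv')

With a single group, `findall` returns only what that group captured — 2 items.

['bh', 'l']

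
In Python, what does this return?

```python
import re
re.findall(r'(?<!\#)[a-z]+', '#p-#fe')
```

['e']

`(?!…)`/`(?<!…)` only lets a position through if the neighbouring text does NOT match; no characters are consumed.
Walking the string: at [5:6] → 'e'.
With no groups in the pattern, `findall` gives back each whole match — 1 here.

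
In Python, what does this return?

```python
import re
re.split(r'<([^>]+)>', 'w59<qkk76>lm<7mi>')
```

['w59', 'qkk76', 'lm', '7mi', '']

Matches to split on: at [3:10] → '<qkk76>'; at [12:17] → '<7mi>'.
`re.split` interleaves the captured-group text with the surrounding fragments.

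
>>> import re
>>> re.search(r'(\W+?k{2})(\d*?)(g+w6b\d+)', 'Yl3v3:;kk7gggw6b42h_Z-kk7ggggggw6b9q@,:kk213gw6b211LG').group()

The match spans [5:18] → ':;kk7gggw6b42'.

':;kk7gggw6b42'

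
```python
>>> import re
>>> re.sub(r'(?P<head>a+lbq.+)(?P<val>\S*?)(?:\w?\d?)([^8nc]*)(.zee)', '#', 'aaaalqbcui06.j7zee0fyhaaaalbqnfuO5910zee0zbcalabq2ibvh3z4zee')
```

'aaaalqbcui06.j7zee0fyh#'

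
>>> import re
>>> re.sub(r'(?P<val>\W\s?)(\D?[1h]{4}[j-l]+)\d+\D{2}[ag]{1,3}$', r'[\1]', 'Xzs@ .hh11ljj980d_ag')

'Xzs[@ ]'

The replacement refers to a captured group, so each match is rewritten using its own captured text.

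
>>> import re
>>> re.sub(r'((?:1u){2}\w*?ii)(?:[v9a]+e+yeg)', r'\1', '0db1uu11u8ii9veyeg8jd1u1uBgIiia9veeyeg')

'0db1uu11u8ii9veyeg8jd1u1uBgIii'

This matches the literal '1u' repeated 2 times, then zero or more of a word character (lazy), then the literal 'ii' (captured); then one or more of one of [v9a], then one or more of the literal 'e', then the literal 'yeg' (non-capturing group).
`\1` in the replacement pulls in group 1's text for each match.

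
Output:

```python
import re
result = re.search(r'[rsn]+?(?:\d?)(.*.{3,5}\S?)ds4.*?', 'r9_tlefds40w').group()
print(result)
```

r9_tlefds4

This matches one or more of one of [rsn] (lazy); then optionally a digit (non-capturing group); then zero or more of any character, then 3 to 5 of any character, then optionally a non-whitespace character (captured); then the literal 'ds4', then zero or more of any character (lazy).
A `+?`/`*?`/`{m,n}?` starts at its minimum and grows only as far as needed for what follows to match.
`re.search` scans for the first position where the pattern succeeds.
The match spans [0:10] → 'r9_tlefds4'.
Captured: group 1 = '_tlef'.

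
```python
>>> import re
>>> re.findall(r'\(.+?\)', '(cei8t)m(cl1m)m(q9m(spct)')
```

['(cei8t)', '(cl1m)', '(q9m(spct)']

Matches: at [0:7] → '(cei8t)'; at [8:14] → '(cl1m)'; at [15:25] → '(q9m(spct)'.
No capturing groups, so `findall` returns the 3 full match strings.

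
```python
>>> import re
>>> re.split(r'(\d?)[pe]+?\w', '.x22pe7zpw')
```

['.x2', '2', '7z', '', '']

This matches optionally a digit (captured); then one or more of one of [pe] (lazy), then a word character.
Lazy quantifiers expand one character at a time until the remainder of the pattern can match.
Matches to split on: at [3:6] → '2pe'; at [8:10] → 'pw'.
The group in the pattern means `split` returns the separators' captures alongside the pieces.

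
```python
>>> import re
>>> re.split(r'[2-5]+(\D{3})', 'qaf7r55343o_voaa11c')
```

['qaf7r', 'o_v', 'oaa11c']

Because the pattern has a capturing group, `split` also inserts each captured text between the pieces.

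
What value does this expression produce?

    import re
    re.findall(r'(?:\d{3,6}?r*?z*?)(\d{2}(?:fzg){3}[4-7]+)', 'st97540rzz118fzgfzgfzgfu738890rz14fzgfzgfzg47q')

['14fzgfzgfzg47']

The pattern matches 3 to 6 of a digit (lazy), then zero or more of a literal 'r' (lazy), then zero or more of the literal 'z' (lazy) (non-capturing group); then exactly 2 of a digit, then the literal 'fzg' repeated 3 times, then one or more of a character in [4-7] (captured).
Matches: at [24:45] match '738890rz14fzgfzgfzg47', group 1 = '14fzgfzgfzg47'.
Because there's exactly one group, `findall` drops the full match and keeps group 1 from the one hit.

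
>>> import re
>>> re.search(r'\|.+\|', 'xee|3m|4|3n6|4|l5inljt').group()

The match spans [3:15] → '|3m|4|3n6|4|'.

'|3m|4|3n6|4|'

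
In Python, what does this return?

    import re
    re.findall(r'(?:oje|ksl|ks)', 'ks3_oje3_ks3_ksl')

`|` is ordered: at each position the engine commits to the first alternative that works.
With no groups in the pattern, `findall` gives back each whole match — 4 here.

['ks', 'oje', 'ks', 'ksl']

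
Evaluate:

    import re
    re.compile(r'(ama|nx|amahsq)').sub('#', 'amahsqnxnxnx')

`|` is ordered: at each position the engine commits to the first alternative that works.
Matches: at [0:3] → 'ama'; at [6:8] → 'nx'; at [8:10] → 'nx'; at [10:12] → 'nx'.
Each match is replaced by '#'.

'#hsq###'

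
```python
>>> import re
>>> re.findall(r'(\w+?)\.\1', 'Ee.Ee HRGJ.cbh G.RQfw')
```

['Ee']

`\1` is not a pattern — it's the concrete string captured by group 1, re-applied verbatim.
Walking the string: at [0:5] match 'Ee.Ee', group 1 = 'Ee'.
`findall` collects group 1 from the one match (1 total).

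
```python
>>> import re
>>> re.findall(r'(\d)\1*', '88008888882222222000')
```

`\1` is not a pattern — it's the concrete string captured by group 1, re-applied verbatim.
Matches: at [0:2] match '88', group 1 = '8'; at [2:4] match '00', group 1 = '0'; at [4:10] match '888888', group 1 = '8'; at [10:17] match '2222222', group 1 = '2'; at [17:20] match '000', group 1 = '0'.
With a single group, `findall` returns only what that group captured — 5 items.

['8', '0', '8', '2', '0']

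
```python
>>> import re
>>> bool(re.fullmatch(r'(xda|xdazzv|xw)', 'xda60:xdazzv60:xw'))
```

False

`fullmatch` succeeds only if the pattern covers the string from start to end.
Here there's no way to consume every character, so the call returns None, and `bool(None)` is False.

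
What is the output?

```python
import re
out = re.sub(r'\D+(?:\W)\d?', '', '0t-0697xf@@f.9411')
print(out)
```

0697411

Pattern: one or more of a non-digit; then a non-word character (non-capturing group); then optionally a digit.
`sub` substitutes '' at each match site.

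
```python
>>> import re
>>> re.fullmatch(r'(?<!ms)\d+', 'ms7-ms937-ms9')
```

None

A negative assertion filters positions out without eating any characters.
`re.fullmatch` is like wrapping the pattern in `^…$` (in single-line mode).
Here the string isn't matched end-to-end, so the call returns None.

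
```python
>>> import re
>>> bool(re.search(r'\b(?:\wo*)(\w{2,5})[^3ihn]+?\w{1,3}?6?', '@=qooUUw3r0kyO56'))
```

True

The pattern matches a word boundary (`\b`, zero-width); then a word character, then zero or more of the literal 'o' (non-capturing group); then 2 to 5 of a word character (captured); then one or more of any character except [3ihn] (lazy), then 1 to 3 of a word character (lazy), then optionally the literal '6'.
The match spans [2:12] → 'qooUUw3r0k'.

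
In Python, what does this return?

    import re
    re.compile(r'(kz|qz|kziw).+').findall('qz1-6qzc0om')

Walking the string: at [0:11] match 'qz1-6qzc0om', group 1 = 'qz'.
With a single group, `findall` returns only what that group captured — 1 item.

['qz']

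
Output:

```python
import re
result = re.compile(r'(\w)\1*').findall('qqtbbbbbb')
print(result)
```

A backreference is literal: `\1` must see the identical characters the first group matched.
With a single group, `findall` returns only what that group captured — 3 items.

['q', 't', 'b']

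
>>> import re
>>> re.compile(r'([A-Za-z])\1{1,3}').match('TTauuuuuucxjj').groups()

`\1` has to match the exact text group 1 already captured.
`re.match` won't scan ahead — the pattern has to work from the very first character.
The match spans [0:2] → 'TT'.
Captured: group 1 = 'T'.

('T',)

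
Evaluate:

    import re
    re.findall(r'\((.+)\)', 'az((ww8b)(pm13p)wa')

`findall` collects group 1 from the one match (1 total).

['(ww8b)(pm13p']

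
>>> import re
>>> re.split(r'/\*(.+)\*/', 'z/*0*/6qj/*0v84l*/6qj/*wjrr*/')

['z', '0*/6qj/*0v84l*/6qj/*wjrr', '']

The group in the pattern means `split` returns the separators' captures alongside the pieces.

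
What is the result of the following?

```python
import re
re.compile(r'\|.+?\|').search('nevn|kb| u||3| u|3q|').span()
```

(4, 8)

Lazy quantifiers expand one character at a time until the remainder of the pattern can match.
The match spans [4:8] → '|kb|'.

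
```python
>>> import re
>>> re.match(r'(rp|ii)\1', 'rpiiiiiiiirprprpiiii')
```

`\1` has to match the exact text group 1 already captured.
`re.match` only tries the pattern at the start of the string.
Here position 0 doesn't satisfy it, so the call returns None.

None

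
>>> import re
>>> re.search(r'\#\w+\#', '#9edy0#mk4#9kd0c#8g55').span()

(0, 7)

The match spans [0:7] → '#9edy0#'.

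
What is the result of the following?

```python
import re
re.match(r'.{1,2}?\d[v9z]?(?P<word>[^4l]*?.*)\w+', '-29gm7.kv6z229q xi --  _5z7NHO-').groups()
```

('gm7.kv6z229q xi --  _5z7NH',)

The match spans [0:30] → '-29gm7.kv6z229q xi --  _5z7NHO'.
Captured: group 1 = 'gm7.kv6z229q xi --  _5z7NH'.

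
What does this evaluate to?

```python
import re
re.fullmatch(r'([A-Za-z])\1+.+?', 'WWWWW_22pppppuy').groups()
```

The backreference `\1` re-matches whatever the first group consumed, character for character.
`re.fullmatch` is like wrapping the pattern in `^…$` (in single-line mode).
The match spans [0:15] → 'WWWWW_22pppppuy'.
Captured: group 1 = 'W'.

('W',)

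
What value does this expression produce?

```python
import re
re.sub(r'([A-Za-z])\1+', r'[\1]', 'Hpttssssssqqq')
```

'Hp[t][s][q]'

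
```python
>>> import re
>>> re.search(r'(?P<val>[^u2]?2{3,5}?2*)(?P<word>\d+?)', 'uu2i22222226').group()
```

'i22222226'

The match spans [3:12] → 'i22222226'.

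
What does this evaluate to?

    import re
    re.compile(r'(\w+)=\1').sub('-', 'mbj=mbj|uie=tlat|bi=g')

A backreference is literal: `\1` must see the identical characters the first group matched.
Matches: at [0:7] → 'mbj=mbj'.
`sub` substitutes '-' at each match site.

'-|uie=tlat|bi=g'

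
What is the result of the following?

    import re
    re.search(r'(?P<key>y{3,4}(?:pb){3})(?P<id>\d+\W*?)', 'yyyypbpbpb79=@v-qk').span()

(0, 12)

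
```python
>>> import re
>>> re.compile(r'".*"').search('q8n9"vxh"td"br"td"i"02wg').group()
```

'"vxh"td"br"td"i"'

`re.search` tries every starting position until one works.
The match spans [4:20] → '"vxh"td"br"td"i"'.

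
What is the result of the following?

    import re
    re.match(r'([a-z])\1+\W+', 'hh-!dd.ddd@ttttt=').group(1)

The backreference `\1` re-matches whatever the first group consumed, character for character.
`re.match` only tries the pattern at the start of the string.
The match spans [0:4] → 'hh-!'.
Captured: group 1 = 'h'.

'h'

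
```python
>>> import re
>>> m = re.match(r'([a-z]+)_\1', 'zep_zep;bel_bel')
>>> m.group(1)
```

'zep'

The match spans [0:7] → 'zep_zep'.
Captured: group 1 = 'zep'.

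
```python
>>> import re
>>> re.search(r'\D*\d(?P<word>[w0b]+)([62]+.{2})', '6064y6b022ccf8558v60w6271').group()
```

Pattern: zero or more of a non-digit, then a digit; then one or more of one of [w0b] (captured as 'word'); then one or more of one of [62], then exactly 2 of any character (captured).
`re.search` tries every starting position until one works.
The match spans [0:5] → '6064y'.
Captured: group 1 = '0', group 2 = '64y'.

'6064y'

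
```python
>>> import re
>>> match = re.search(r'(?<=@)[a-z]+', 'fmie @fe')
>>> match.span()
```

The `(?=…)`/`(?<=…)` assertion just peeks at neighbouring text; it doesn't advance the match position.
The match spans [6:8] → 'fe'.

(6, 8)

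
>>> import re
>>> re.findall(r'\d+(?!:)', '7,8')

['7', '8']

The negative lookaround is zero-width — it rules out positions where the adjacent text would match, without consuming anything.
No capturing groups, so `findall` returns the 2 full match strings.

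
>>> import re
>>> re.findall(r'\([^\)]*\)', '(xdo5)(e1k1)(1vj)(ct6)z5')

['(xdo5)', '(e1k1)', '(1vj)', '(ct6)']

`findall` yields the raw match text (4 of them) because the pattern has no groups.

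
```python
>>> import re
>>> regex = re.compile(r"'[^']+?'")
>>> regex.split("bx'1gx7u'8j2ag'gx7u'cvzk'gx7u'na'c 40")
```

['bx', '8j2ag', 'cvzk', "na'c 40"]

The string is cut at each match, leaving 4 pieces.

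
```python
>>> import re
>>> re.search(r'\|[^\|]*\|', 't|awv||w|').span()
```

(1, 6)

`re.search` tries every starting position until one works.
The match spans [1:6] → '|awv|'.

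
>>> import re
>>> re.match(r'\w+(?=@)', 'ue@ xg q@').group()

'ue'

`re.match` only tries the pattern at the start of the string.
The match spans [0:2] → 'ue'.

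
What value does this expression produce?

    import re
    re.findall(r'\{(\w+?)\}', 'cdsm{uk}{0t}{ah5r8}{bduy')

Scanning left to right: at [4:8] match '{uk}', group 1 = 'uk'; at [8:12] match '{0t}', group 1 = '0t'; at [12:19] match '{ah5r8}', group 1 = 'ah5r8'.
With a single group, `findall` returns only what that group captured — 3 items.

['uk', '0t', 'ah5r8']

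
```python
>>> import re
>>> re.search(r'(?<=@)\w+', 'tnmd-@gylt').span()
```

(6, 10)

The positive lookaround only admits positions where the adjacent text matches; those characters stay outside the span.
The match spans [6:10] → 'gylt'.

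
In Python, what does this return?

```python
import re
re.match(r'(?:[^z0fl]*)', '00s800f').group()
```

`re.match` only tries the pattern at the start of the string.
The match spans [0:0] → ''.

''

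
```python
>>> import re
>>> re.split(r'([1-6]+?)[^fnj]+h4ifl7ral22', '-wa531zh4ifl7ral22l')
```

The pattern matches one or more of a character in [1-6] (lazy) (captured); then one or more of any character except [fnj], then the literal 'h4i', then the literal 'fl'; then the literal '7ra', then the literal 'l22'.
Matches to split on: at [3:18] → '531zh4ifl7ral22'.
The group in the pattern means `split` returns the separators' captures alongside the pieces.

['-wa', '5', 'l']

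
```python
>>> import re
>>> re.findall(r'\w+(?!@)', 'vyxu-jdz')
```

`(?!…)`/`(?<!…)` only lets a position through if the neighbouring text does NOT match; no characters are consumed.
Walking the string: at [0:4] → 'vyxu'; at [5:8] → 'jdz'.
No capturing groups, so `findall` returns the 2 full match strings.

['vyxu', 'jdz']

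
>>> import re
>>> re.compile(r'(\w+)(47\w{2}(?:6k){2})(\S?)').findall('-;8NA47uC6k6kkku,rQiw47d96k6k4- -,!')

[('8NA', '47uC6k6k', 'k'), ('rQiw', '47d96k6k', '4')]

The pattern matches one or more of a word character (captured); then the literal '47', then exactly 2 of a word character, then the literal '6k' repeated 2 times (captured); then optionally a non-whitespace character (captured).
Walking the string: at [2:14] match '8NA47uC6k6kk', groups = ('8NA', '47uC6k6k', 'k'); at [17:30] match 'rQiw47d96k6k4', groups = ('rQiw', '47d96k6k', '4').
`findall` packs the 3 group values into a tuple for every match.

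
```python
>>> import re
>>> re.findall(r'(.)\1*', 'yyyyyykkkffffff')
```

['y', 'k', 'f']

A backreference is literal: `\1` must see the identical characters the first group matched.
Walking the string: at [0:6] match 'yyyyyy', group 1 = 'y'; at [6:9] match 'kkk', group 1 = 'k'; at [9:15] match 'ffffff', group 1 = 'f'.
`findall` collects group 1 from each match (3 total).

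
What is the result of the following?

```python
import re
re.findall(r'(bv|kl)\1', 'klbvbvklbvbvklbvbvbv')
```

After group 1 captures some text, `\1` only succeeds where that same text appears again.
One capturing group, so `findall` returns just the captured substring from each match — 3 in all.

['bv', 'bv', 'bv']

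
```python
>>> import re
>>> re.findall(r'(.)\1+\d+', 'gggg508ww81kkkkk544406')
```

['g', 'w', 'k']

The backreference `\1` re-matches whatever the first group consumed, character for character.
With a single group, `findall` returns only what that group captured — 3 items.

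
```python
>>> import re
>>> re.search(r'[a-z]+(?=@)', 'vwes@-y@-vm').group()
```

'vwes'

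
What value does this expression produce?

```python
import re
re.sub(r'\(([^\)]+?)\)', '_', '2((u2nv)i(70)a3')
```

Matches: at [1:8] → '((u2nv)'; at [9:13] → '(70)'.
Each match is replaced by '_'.

'2_i_a3'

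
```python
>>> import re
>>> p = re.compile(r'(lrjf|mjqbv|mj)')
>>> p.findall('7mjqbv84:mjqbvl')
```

`|` is ordered: at each position the engine commits to the first alternative that works.
Because there's exactly one group, `findall` drops the full match and keeps group 1 from each hit.

['mjqbv', 'mjqbv']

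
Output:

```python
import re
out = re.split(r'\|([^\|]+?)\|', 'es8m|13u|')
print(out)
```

['es8m', '13u', '']

Because the pattern has a capturing group, `split` also inserts each captured text between the pieces.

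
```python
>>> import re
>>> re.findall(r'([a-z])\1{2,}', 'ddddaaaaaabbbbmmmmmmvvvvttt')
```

['d', 'a', 'b', 'm', 'v', 't']

`\1` has to match the exact text group 1 already captured.
Because there's exactly one group, `findall` drops the full match and keeps group 1 from each hit.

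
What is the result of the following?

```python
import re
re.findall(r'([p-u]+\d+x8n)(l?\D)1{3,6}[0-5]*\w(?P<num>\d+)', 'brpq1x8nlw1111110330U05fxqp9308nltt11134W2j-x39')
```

[('rpq1x8n', 'lw', '05')]

Pattern: one or more of a character in [p-u], then one or more of a digit, then the literal 'x8n' (captured); then optionally the literal 'l', then a non-digit (captured); then 3 to 6 of a literal '1', then zero or more of a character in [0-5], then a word character; then one or more of a digit (captured as 'num').
Scanning left to right: at [1:23] match 'rpq1x8nlw1111110330U05', groups = ('rpq1x8n', 'lw', '05').
3 groups means the one result is a tuple of 3 captured strings — 1 here.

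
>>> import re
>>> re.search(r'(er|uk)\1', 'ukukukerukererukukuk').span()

After group 1 captures some text, `\1` only succeeds where that same text appears again.
`re.search` scans for the first position where the pattern succeeds.
The match spans [0:4] → 'ukuk'.
Captured: group 1 = 'uk'.

(0, 4)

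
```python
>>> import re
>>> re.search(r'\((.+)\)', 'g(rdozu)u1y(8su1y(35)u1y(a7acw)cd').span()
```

(1, 31)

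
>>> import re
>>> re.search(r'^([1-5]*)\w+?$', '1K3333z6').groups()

('1',)

Pattern: anchored at the start of the string; then zero or more of a character in [1-5] (captured); then one or more of a word character (lazy); then anchored at the end.
`search` walks the string left to right and returns the first match it finds.
The match spans [0:8] → '1K3333z6'.
Captured: group 1 = '1'.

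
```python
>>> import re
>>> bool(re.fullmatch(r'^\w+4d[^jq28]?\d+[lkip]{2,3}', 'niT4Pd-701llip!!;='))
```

For `fullmatch`, every character of the input must be accounted for by the pattern.
Here there's no way to consume every character, so the call returns None, and `bool(None)` is False.

False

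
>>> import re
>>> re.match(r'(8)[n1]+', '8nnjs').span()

The pattern matches a literal '8' (captured); then one or more of one of [n1].
`re.match` only tries the pattern at the start of the string.
The match spans [0:3] → '8nn'.
Captured: group 1 = '8'.

(0, 3)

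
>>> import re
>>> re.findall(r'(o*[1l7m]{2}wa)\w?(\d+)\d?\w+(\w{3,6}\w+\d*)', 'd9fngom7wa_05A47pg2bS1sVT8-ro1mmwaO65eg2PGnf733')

The pattern matches zero or more of the literal 'o', then exactly 2 of one of [1l7m], then the literal 'wa' (captured); then optionally a word character; then one or more of a digit (captured); then optionally a digit, then one or more of a word character; then 3 to 6 of a word character, then one or more of a word character, then zero or more of a digit (captured).
Scanning left to right: at [5:26] match 'om7wa_05A47pg2bS1sVT8', groups = ('om7wa', '05', 'sVT8'); at [30:47] match 'mmwaO65eg2PGnf733', groups = ('mmwa', '65', 'f733').
`findall` packs the 3 group values into a tuple for every match.

[('om7wa', '05', 'sVT8'), ('mmwa', '65', 'f733')]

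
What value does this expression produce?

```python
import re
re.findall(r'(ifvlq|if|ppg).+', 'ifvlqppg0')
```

Alternation isn't longest-match — the leftmost alternative that fits at this position is chosen.
Scanning left to right: at [0:9] match 'ifvlqppg0', group 1 = 'ifvlq'.
Because there's exactly one group, `findall` drops the full match and keeps group 1 from the one hit.

['ifvlq']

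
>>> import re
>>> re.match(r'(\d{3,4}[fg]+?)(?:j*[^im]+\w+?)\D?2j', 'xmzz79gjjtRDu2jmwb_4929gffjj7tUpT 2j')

Pattern: 3 to 4 of a digit, then one or more of one of [fg] (lazy) (captured); then zero or more of the literal 'j', then one or more of any character except [im], then one or more of a word character (lazy) (non-capturing group); then optionally a non-digit, then the literal '2j'.
`re.match` won't scan ahead — the pattern has to work from the very first character.
Here the string doesn't start with a match, so the call returns None.

None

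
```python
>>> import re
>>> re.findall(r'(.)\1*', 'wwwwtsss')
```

['w', 't', 's']

A backreference is literal: `\1` must see the identical characters the first group matched.
Matches: at [0:4] match 'wwww', group 1 = 'w'; at [4:5] match 't', group 1 = 't'; at [5:8] match 'sss', group 1 = 's'.
Because there's exactly one group, `findall` drops the full match and keeps group 1 from each hit.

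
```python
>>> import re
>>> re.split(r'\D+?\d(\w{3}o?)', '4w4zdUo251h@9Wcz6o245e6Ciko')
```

['4', 'zdUo', '251', 'Wcz', '6', '45e', '6Ciko']

Pattern: one or more of a non-digit (lazy); then a digit; then exactly 3 of a word character, then optionally a literal 'o' (captured).
Matches to split on: at [1:7] → 'w4zdUo'; at [10:16] → 'h@9Wcz'; at [17:22] → 'o245e'.
Because the pattern has a capturing group, `split` also inserts each captured text between the pieces.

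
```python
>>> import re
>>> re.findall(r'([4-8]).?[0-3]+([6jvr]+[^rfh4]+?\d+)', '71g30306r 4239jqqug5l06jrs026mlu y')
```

This matches a character in [4-8] (captured); then optionally any character, then one or more of a character in [0-3]; then one or more of one of [6jvr], then one or more of any character except [rfh4] (lazy), then one or more of a digit (captured).
Scanning left to right: at [19:29] match '5l06jrs026', groups = ('5', '6jrs026').
`findall` packs the 2 group values into a tuple for every match.

[('5', '6jrs026')]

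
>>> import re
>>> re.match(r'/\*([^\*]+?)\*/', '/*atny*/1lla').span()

With `match`, the pattern is implicitly anchored at the beginning.
The match spans [0:8] → '/*atny*/'.

(0, 8)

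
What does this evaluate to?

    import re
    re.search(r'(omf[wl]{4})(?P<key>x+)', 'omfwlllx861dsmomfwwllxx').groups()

This matches the literal 'omf', then exactly 4 of one of [wl] (captured); then one or more of a literal 'x' (captured as 'key').
`re.search` tries every starting position until one works.
The match spans [0:8] → 'omfwlllx'.
Captured: group 1 = 'omfwlll', group 2 = 'x'.

('omfwlll', 'x')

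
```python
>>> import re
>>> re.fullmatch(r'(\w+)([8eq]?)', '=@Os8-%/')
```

Pattern: one or more of a word character (captured); then optionally one of [8eq] (captured).
`re.fullmatch` requires the pattern to consume the entire string.
Here the string isn't matched end-to-end, so the call returns None.

None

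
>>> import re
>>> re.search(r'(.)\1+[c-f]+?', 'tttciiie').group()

'tttc'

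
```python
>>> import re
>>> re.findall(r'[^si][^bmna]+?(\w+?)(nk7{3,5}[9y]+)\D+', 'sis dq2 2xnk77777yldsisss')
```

[('2x', 'nk77777y')]

Lazy quantifiers expand one character at a time until the remainder of the pattern can match.
Multiple groups make `findall` return tuples — one 2-tuple for the one match.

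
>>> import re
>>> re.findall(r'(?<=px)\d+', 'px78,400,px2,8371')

['78', '2']

The lookaround is zero-width — it requires the adjacent text to match without consuming it, so the asserted text isn't part of the match.
Scanning left to right: at [2:4] → '78'; at [11:12] → '2'.
Since nothing is captured, `findall` lists the 2 matched substrings directly.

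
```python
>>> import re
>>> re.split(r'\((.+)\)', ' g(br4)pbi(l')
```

[' g', 'br4', 'pbi(l']

Matches to split on: at [2:7] → '(br4)'.
With a capturing group present, the delimiter's captured portion is kept in the result list.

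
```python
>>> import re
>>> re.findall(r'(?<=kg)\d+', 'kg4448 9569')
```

Lookahead/lookbehind check context without consuming it, so the matched span excludes the asserted characters.
Scanning left to right: at [2:6] → '4448'.
No capturing groups, so `findall` returns the 1 full match string.

['4448']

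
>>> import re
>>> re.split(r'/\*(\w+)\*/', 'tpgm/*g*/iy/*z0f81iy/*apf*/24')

['tpgm', 'g', 'iy/*z0f81iy', 'apf', '24']

The group in the pattern means `split` returns the separators' captures alongside the pieces.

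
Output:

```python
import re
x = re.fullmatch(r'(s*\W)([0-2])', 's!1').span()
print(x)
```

This matches zero or more of a literal 's', then a non-word character (captured); then a character in [0-2] (captured).
`re.fullmatch` is like wrapping the pattern in `^…$` (in single-line mode).
The match spans [0:3] → 's!1'.
Captured: group 1 = 's!', group 2 = '1'.

(0, 3)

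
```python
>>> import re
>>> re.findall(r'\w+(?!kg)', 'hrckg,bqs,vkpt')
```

['hrckg', 'bqs', 'vkpt']

A negative assertion filters positions out without eating any characters.
Walking the string: at [0:5] → 'hrckg'; at [6:9] → 'bqs'; at [10:14] → 'vkpt'.
With no groups in the pattern, `findall` gives back each whole match — 3 here.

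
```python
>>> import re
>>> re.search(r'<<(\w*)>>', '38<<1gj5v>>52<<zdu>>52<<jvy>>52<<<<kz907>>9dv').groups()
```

The match spans [2:11] → '<<1gj5v>>'.
Captured: group 1 = '1gj5v'.

('1gj5v',)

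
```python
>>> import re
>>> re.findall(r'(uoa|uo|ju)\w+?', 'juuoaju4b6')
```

One capturing group, so `findall` returns just the captured substring from each match — 2 in all.

['ju', 'ju']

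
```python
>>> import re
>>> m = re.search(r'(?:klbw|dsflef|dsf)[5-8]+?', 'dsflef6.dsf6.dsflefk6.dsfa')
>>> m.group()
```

'dsflef6'

`re.search` tries every starting position until one works.
The match spans [0:7] → 'dsflef6'.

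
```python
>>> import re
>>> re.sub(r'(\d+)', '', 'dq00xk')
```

Pattern: one or more of a digit (captured).
Matches: at [2:4] → '00'.
`sub` substitutes '' at each match site.

'dqxk'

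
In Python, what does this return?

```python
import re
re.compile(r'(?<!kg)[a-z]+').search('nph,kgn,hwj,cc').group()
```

'nph'

`(?!…)`/`(?<!…)` only lets a position through if the neighbouring text does NOT match; no characters are consumed.
Unlike `match`, `search` isn't anchored — it looks for the pattern anywhere in the string.
The match spans [0:3] → 'nph'.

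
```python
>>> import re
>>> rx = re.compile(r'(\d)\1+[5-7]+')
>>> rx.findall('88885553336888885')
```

After group 1 captures some text, `\1` only succeeds where that same text appears again.
Scanning left to right: at [0:7] match '8888555', group 1 = '8'; at [7:11] match '3336', group 1 = '3'; at [11:17] match '888885', group 1 = '8'.
Because there's exactly one group, `findall` drops the full match and keeps group 1 from each hit.

['8', '3', '8']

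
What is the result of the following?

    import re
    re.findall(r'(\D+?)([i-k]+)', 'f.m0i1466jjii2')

A `+?`/`*?`/`{m,n}?` starts at its minimum and grows only as far as needed for what follows to match.
2 groups means the one result is a tuple of 2 captured strings — 1 here.

[('j', 'jii')]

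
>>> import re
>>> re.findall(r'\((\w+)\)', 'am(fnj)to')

['fnj']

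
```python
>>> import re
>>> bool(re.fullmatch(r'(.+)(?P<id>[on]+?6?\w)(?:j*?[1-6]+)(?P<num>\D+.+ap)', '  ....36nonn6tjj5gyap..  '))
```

False

`fullmatch` succeeds only if the pattern covers the string from start to end.
Here there's no way to consume every character, so the call returns None, and `bool(None)` is False.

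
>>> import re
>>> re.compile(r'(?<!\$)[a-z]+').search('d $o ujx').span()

The negative lookaround is zero-width — it rules out positions where the adjacent text would match, without consuming anything.
The match spans [0:1] → 'd'.

(0, 1)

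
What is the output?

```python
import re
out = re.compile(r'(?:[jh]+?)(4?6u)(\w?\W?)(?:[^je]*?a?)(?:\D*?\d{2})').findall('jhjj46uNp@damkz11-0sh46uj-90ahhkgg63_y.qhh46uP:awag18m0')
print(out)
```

The pattern matches one or more of one of [jh] (lazy) (non-capturing group); then optionally the literal '4', then the literal '6u' (captured); then optionally a word character, then optionally a non-word character (captured); then zero or more of any character except [je] (lazy), then optionally the literal 'a' (non-capturing group); then zero or more of a non-digit (lazy), then exactly 2 of a digit (non-capturing group).
Because the quantifier is non-greedy, it stops expanding at the earliest point where the rest of the pattern can succeed.
Matches: at [0:17] match 'jhjj46uNp@damkz11', groups = ('46u', 'N'); at [20:28] match 'h46uj-90', groups = ('46u', 'j-'); at [40:53] match 'hh46uP:awag18', groups = ('46u', 'P:').
2 groups means each result is a tuple of 2 captured strings — 3 here.

[('46u', 'N'), ('46u', 'j-'), ('46u', 'P:')]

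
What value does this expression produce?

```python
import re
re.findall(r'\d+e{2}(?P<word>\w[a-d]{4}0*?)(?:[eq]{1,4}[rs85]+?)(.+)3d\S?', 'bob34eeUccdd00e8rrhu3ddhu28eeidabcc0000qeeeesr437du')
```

[('Uccdd00', 'rrhu')]

The pattern matches one or more of a digit, then exactly 2 of the literal 'e'; then a word character, then exactly 4 of a character in [a-d], then zero or more of the literal '0' (lazy) (captured as 'word'); then 1 to 4 of one of [eq], then one or more of one of [rs85] (lazy) (non-capturing group); then one or more of any character (captured); then the literal '3d', then optionally a non-whitespace character.
Scanning left to right: at [3:23] match '34eeUccdd00e8rrhu3dd', groups = ('Uccdd00', 'rrhu').
`findall` packs the 2 group values into a tuple for every match.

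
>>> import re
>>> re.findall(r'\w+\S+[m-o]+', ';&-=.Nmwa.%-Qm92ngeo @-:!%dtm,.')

['Nmwa.%-Qm92ngeo', 'dtm']

The pattern matches one or more of a word character; then one or more of a non-whitespace character, then one or more of a character in [m-o].
Scanning left to right: at [5:20] → 'Nmwa.%-Qm92ngeo'; at [26:29] → 'dtm'.
With no groups in the pattern, `findall` gives back each whole match — 2 here.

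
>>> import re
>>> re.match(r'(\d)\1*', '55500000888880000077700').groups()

('5',)

`\1` is not a pattern — it's the concrete string captured by group 1, re-applied verbatim.
`match` is anchored at position 0; if the pattern doesn't fit there, it returns None.
The match spans [0:3] → '555'.
Captured: group 1 = '5'.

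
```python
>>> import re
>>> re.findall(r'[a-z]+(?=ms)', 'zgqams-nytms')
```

['zgqa', 'nyt']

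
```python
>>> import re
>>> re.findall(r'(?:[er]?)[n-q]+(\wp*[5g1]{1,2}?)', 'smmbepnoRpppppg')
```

['Rpppppg']

One capturing group, so `findall` returns just the captured substring from the one match — 1 in all.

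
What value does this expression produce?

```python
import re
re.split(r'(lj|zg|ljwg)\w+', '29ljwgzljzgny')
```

['29', 'lj', '']

The regex engine tests alternatives in the order written; an earlier branch that matches wins even if a later one would match more.
Matches to split on: at [2:13] → 'ljwgzljzgny'.
The group in the pattern means `split` returns the separators' captures alongside the pieces.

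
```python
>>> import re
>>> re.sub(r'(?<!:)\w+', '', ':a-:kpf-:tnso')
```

`(?!…)`/`(?<!…)` only lets a position through if the neighbouring text does NOT match; no characters are consumed.
Matches: at [5:7] → 'pf'; at [10:13] → 'nso'.
`sub` substitutes '' at each match site.

':a-:k-:t'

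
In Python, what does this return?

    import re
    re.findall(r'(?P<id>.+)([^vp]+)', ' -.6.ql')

Pattern: one or more of any character (captured as 'id'); then one or more of any character except [vp] (captured).
`findall` packs the 2 group values into a tuple for every match.

[(' -.6.q', 'l')]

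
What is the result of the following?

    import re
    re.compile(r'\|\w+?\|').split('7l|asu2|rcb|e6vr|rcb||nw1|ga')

['7l', 'rcb', 'rcb|', 'ga']

Matches to split on: at [2:8] → '|asu2|'; at [11:17] → '|e6vr|'; at [21:26] → '|nw1|'.
The string is cut at each match, leaving 4 pieces.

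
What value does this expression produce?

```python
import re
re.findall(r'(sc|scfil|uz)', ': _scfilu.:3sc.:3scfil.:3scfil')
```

['sc', 'sc', 'sc', 'sc']

`|` is ordered: at each position the engine commits to the first alternative that works.
Walking the string: at [3:5] match 'sc', group 1 = 'sc'; at [12:14] match 'sc', group 1 = 'sc'; at [17:19] match 'sc', group 1 = 'sc'; at [25:27] match 'sc', group 1 = 'sc'.
Because there's exactly one group, `findall` drops the full match and keeps group 1 from each hit.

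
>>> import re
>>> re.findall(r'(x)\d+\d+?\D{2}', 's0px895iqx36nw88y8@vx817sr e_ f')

['x', 'x', 'x']

The pattern matches a literal 'x' (captured); then one or more of a digit, then one or more of a digit (lazy), then exactly 2 of a non-digit.
Matches: at [3:9] match 'x895iq', group 1 = 'x'; at [9:14] match 'x36nw', group 1 = 'x'; at [20:26] match 'x817sr', group 1 = 'x'.
With a single group, `findall` returns only what that group captured — 3 items.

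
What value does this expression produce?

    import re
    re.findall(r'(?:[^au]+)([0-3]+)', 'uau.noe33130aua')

['0']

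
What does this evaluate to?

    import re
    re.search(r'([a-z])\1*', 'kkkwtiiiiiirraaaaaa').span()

(0, 3)

`\1` has to match the exact text group 1 already captured.
`search` walks the string left to right and returns the first match it finds.
The match spans [0:3] → 'kkk'.
Captured: group 1 = 'k'.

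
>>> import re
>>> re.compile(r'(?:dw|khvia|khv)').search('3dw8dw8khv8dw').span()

(1, 3)

The match spans [1:3] → 'dw'.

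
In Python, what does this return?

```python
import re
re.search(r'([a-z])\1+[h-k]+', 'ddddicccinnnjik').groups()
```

('d',)

The backreference `\1` re-matches whatever the first group consumed, character for character.
`re.search` scans for the first position where the pattern succeeds.
The match spans [0:5] → 'ddddi'.
Captured: group 1 = 'd'.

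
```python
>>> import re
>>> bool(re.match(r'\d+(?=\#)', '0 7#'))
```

False

The positive lookaround only admits positions where the adjacent text matches; those characters stay outside the span.
`re.match` only tries the pattern at the start of the string.
Here the pattern fails at index 0, so the call returns None, and `bool(None)` is False.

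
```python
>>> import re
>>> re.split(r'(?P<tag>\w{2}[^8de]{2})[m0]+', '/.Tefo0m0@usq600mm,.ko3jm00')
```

['/.', 'Tefo', '@', 'usq6', ',.', 'ko3j', '']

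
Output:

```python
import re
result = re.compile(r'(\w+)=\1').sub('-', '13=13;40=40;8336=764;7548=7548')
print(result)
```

-;-;8336=764;-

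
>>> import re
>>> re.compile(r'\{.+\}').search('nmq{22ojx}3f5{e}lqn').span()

The match spans [3:16] → '{22ojx}3f5{e}'.

(3, 16)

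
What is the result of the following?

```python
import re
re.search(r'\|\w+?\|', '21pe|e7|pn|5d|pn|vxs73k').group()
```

The match spans [4:8] → '|e7|'.

'|e7|'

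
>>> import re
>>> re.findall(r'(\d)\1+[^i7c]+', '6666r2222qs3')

['6']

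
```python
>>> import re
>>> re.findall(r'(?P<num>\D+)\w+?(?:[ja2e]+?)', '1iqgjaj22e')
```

This matches one or more of a non-digit (captured as 'num'); then one or more of a word character (lazy); then one or more of one of [ja2e] (lazy) (non-capturing group).
Matches: at [1:9] match 'iqgjaj22', group 1 = 'iqgjaj'.
One capturing group, so `findall` returns just the captured substring from the one match — 1 in all.

['iqgjaj']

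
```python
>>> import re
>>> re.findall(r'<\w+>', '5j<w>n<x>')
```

['<w>', '<x>']

Walking the string: at [2:5] → '<w>'; at [6:9] → '<x>'.
No capturing groups, so `findall` returns the 2 full match strings.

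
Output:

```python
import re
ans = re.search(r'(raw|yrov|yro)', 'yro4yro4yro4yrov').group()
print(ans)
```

yro

`search` walks the string left to right and returns the first match it finds.
The match spans [0:3] → 'yro'.
Captured: group 1 = 'yro'.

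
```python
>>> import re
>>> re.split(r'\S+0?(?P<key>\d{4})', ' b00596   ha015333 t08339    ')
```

This matches one or more of a non-whitespace character, then optionally the literal '0'; then exactly 4 of a digit (captured as 'key').
Matches to split on: at [1:7] → 'b00596'; at [10:18] → 'ha015333'; at [19:25] → 't08339'.
The group in the pattern means `split` returns the separators' captures alongside the pieces.

[' ', '0596', '   ', '5333', ' ', '8339', '    ']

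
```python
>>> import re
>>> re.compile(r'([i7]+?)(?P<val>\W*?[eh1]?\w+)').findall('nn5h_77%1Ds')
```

This matches one or more of one of [i7] (lazy) (captured); then zero or more of a non-word character (lazy), then optionally one of [eh1], then one or more of a word character (captured as 'val').
The `?` after the quantifier makes it lazy — it takes as little as possible before letting the rest of the pattern try.
Matches: at [5:7] match '77', groups = ('7', '7').
2 groups means the one result is a tuple of 2 captured strings — 1 here.

[('7', '7')]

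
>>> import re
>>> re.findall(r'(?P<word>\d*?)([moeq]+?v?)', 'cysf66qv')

[('66', 'qv')]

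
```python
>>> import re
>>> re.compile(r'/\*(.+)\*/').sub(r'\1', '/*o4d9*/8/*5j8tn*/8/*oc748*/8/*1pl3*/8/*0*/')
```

`\1` in the replacement pulls in group 1's text for each match.

'o4d9*/8/*5j8tn*/8/*oc748*/8/*1pl3*/8/*0'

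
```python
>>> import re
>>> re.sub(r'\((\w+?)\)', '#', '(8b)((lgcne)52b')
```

Each match is replaced by '#'.

'#(#52b'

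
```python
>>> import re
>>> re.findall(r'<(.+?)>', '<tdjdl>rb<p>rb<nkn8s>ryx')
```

['tdjdl', 'p', 'nkn8s']

Lazy quantifiers expand one character at a time until the remainder of the pattern can match.
Walking the string: at [0:7] match '<tdjdl>', group 1 = 'tdjdl'; at [9:12] match '<p>', group 1 = 'p'; at [14:21] match '<nkn8s>', group 1 = 'nkn8s'.
`findall` collects group 1 from each match (3 total).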